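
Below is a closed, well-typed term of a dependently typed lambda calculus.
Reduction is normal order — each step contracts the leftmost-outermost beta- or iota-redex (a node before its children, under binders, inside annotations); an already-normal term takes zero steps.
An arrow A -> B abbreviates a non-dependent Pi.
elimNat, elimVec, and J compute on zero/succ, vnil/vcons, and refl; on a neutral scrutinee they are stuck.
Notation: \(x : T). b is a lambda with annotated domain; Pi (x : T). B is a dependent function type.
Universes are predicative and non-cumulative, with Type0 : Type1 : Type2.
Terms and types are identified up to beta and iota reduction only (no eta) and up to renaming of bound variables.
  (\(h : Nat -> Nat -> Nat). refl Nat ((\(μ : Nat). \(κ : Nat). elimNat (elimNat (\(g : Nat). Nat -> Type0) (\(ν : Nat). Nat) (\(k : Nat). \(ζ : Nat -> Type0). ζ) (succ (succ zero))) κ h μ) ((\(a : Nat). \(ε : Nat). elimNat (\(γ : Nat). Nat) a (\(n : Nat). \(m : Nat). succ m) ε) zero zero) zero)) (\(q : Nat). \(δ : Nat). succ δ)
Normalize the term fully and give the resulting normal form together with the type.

normal form:
  refl Nat zero
inferred type:
  Eq Nat zero zero
observation: the term reaches its normal form after 14 normal-order steps.


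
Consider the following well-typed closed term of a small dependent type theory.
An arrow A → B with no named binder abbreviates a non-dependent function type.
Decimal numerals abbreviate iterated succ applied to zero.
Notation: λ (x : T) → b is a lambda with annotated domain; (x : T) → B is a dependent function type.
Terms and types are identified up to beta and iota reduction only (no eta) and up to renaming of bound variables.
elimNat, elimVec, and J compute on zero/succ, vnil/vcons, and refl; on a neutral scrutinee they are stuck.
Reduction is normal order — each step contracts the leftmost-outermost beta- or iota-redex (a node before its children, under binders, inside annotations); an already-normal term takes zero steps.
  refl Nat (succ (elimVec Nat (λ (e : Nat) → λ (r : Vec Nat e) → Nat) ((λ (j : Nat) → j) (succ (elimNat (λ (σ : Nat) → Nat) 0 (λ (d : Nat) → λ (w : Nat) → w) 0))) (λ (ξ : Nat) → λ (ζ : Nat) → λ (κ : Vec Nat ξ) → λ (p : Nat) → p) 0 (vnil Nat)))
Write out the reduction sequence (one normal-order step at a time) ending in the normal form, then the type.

normal-order reduction:
  refl Nat (succ (elimVec Nat (λ (e : Nat) → λ (r : Vec Nat e) → Nat) ((λ (j : Nat) → j) (succ (elimNat (λ (σ : Nat) → Nat) 0 (λ (d : Nat) → λ (w : Nat) → w) 0))) (λ (ξ : Nat) → λ (ζ : Nat) → λ (κ : Vec Nat ξ) → λ (p : Nat) → p) 0 (vnil Nat)))
  ~> refl Nat (succ ((λ (e : Nat) → e) (succ (elimNat (λ (r : Nat) → Nat) 0 (λ (j : Nat) → λ (σ : Nat) → σ) 0))))
  ~> refl Nat (succ (succ (elimNat (λ (e : Nat) → Nat) 0 (λ (r : Nat) → λ (j : Nat) → j) 0)))
  ~> refl Nat 2
inferred type:
  Eq Nat 2 2


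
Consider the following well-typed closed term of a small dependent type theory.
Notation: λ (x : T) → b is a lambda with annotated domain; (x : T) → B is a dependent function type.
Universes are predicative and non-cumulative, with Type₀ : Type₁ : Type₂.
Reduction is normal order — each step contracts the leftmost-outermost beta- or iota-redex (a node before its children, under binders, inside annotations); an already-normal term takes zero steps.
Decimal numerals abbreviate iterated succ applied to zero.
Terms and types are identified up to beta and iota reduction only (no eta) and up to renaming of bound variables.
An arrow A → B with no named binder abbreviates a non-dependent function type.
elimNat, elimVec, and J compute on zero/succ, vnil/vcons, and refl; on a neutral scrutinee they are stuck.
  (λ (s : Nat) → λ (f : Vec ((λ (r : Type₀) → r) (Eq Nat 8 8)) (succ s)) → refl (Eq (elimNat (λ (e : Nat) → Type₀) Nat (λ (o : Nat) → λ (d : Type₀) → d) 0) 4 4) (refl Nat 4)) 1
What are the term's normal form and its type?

reduced normal form:
  λ (s : Vec (Eq Nat 8 8) 2) → refl (Eq Nat 4 4) (refl Nat 4)
type:
  Vec (Eq Nat 8 8) 2 → Eq (Eq Nat 4 4) (refl Nat 4) (refl Nat 4)
observation: the first redex contracted is a beta-redex; the normal form is reached in 3 normal-order steps.


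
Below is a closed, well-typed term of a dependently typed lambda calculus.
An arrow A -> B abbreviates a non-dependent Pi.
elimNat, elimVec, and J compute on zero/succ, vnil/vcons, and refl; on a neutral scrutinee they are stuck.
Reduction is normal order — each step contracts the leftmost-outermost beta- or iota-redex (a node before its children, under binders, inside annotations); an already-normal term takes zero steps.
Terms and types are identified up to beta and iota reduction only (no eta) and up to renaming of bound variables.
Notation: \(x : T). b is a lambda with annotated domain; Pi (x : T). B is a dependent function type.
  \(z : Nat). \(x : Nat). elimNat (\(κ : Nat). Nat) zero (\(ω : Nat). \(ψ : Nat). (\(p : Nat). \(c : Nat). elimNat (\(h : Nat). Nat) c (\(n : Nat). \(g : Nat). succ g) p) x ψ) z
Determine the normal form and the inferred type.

reduced normal form:
  \(z : Nat). \(x : Nat). elimNat (\(κ : Nat). Nat) zero (\(ω : Nat). \(ψ : Nat). elimNat (\(p : Nat). Nat) ψ (\(c : Nat). \(h : Nat). succ h) x) z
the term's type:
  Nat -> Nat -> Nat


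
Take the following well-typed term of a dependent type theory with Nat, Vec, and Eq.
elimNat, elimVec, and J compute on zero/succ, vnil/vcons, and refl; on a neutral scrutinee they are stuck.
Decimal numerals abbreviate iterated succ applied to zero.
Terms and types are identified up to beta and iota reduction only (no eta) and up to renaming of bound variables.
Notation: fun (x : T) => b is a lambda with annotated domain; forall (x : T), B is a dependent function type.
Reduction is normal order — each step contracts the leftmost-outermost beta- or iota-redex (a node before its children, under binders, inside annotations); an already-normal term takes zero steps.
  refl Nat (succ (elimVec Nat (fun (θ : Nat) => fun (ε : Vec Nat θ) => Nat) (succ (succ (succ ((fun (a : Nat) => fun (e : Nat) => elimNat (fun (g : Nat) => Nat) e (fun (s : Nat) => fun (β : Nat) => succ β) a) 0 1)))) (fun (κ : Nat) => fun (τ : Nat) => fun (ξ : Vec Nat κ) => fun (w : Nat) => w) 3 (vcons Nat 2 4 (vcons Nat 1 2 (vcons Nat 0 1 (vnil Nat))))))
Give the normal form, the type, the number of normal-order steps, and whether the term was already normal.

resulting normal form:
  refl Nat 5
the term's type:
  Eq Nat 5 5
normal-order step count: 19
term was already normal: no
first redex: an elimVec iota-redex


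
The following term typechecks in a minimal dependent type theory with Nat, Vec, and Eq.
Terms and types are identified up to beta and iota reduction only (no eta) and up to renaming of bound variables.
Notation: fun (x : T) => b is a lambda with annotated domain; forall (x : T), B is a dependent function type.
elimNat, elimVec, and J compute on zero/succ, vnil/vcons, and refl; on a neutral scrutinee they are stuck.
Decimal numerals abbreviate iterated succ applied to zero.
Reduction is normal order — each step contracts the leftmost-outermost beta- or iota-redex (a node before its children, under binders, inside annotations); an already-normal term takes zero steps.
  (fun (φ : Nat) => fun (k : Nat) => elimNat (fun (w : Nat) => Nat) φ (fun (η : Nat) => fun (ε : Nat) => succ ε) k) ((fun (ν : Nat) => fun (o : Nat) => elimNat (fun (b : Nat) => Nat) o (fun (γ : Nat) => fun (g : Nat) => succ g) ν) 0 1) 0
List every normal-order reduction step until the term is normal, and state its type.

reduction (normal order):
  (fun (φ : Nat) => fun (k : Nat) => elimNat (fun (w : Nat) => Nat) φ (fun (η : Nat) => fun (ε : Nat) => succ ε) k) ((fun (ν : Nat) => fun (o : Nat) => elimNat (fun (b : Nat) => Nat) o (fun (γ : Nat) => fun (g : Nat) => succ g) ν) 0 1) 0
  ~> (fun (φ : Nat) => elimNat (fun (k : Nat) => Nat) ((fun (w : Nat) => fun (η : Nat) => elimNat (fun (ε : Nat) => Nat) η (fun (ν : Nat) => fun (o : Nat) => succ o) w) 0 1) (fun (b : Nat) => fun (γ : Nat) => succ γ) φ) 0
  ~> elimNat (fun (φ : Nat) => Nat) ((fun (k : Nat) => fun (w : Nat) => elimNat (fun (η : Nat) => Nat) w (fun (ε : Nat) => fun (ν : Nat) => succ ν) k) 0 1) (fun (o : Nat) => fun (b : Nat) => succ b) 0
  ~> (fun (φ : Nat) => fun (k : Nat) => elimNat (fun (w : Nat) => Nat) k (fun (η : Nat) => fun (ε : Nat) => succ ε) φ) 0 1
  ~> (fun (φ : Nat) => elimNat (fun (k : Nat) => Nat) φ (fun (w : Nat) => fun (η : Nat) => succ η) 0) 1
  ~> elimNat (fun (φ : Nat) => Nat) 1 (fun (k : Nat) => fun (w : Nat) => succ w) 0
  ~> 1
inferred type:
  Nat


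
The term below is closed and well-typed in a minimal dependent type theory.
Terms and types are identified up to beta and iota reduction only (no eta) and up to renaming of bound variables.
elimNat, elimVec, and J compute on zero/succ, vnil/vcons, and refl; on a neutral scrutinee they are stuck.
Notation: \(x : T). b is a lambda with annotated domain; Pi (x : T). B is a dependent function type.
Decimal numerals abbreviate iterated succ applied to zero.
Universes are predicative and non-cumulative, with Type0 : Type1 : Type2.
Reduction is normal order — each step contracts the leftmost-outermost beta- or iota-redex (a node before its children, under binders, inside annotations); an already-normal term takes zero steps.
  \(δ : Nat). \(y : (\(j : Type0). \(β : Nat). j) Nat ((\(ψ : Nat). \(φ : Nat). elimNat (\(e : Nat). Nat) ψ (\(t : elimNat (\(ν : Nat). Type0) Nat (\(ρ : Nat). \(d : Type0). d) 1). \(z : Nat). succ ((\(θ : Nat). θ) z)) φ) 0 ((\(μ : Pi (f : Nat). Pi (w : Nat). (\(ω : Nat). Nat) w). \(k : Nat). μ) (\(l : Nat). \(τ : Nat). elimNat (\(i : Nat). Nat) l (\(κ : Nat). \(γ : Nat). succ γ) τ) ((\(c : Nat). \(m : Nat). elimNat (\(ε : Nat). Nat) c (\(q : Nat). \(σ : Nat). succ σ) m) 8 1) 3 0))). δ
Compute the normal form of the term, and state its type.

resulting normal form:
  \(δ : Nat). \(y : Nat). δ
the term's type:
  Pi (δ : Nat). Pi (y : Nat). Nat


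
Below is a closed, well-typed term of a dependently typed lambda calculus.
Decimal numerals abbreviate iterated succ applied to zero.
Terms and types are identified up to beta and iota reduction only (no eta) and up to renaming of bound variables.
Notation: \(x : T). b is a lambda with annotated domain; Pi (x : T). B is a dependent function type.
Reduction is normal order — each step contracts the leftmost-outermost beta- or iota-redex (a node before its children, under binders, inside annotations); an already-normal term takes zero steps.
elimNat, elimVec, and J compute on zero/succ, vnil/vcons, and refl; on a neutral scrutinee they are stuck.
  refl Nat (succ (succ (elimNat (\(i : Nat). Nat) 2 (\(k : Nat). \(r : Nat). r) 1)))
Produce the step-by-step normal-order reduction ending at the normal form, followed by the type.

reduction (normal order):
  refl Nat (succ (succ (elimNat (\(i : Nat). Nat) 2 (\(k : Nat). \(r : Nat). r) 1)))
  ~> refl Nat (succ (succ ((\(i : Nat). \(k : Nat). k) 0 (elimNat (\(r : Nat). Nat) 2 (\(p : Nat). \(γ : Nat). γ) 0))))
  ~> refl Nat (succ (succ ((\(i : Nat). i) (elimNat (\(k : Nat). Nat) 2 (\(r : Nat). \(p : Nat). p) 0))))
  ~> refl Nat (succ (succ (elimNat (\(i : Nat). Nat) 2 (\(k : Nat). \(r : Nat). r) 0)))
  ~> refl Nat 4
the term's type:
  Eq Nat 4 4


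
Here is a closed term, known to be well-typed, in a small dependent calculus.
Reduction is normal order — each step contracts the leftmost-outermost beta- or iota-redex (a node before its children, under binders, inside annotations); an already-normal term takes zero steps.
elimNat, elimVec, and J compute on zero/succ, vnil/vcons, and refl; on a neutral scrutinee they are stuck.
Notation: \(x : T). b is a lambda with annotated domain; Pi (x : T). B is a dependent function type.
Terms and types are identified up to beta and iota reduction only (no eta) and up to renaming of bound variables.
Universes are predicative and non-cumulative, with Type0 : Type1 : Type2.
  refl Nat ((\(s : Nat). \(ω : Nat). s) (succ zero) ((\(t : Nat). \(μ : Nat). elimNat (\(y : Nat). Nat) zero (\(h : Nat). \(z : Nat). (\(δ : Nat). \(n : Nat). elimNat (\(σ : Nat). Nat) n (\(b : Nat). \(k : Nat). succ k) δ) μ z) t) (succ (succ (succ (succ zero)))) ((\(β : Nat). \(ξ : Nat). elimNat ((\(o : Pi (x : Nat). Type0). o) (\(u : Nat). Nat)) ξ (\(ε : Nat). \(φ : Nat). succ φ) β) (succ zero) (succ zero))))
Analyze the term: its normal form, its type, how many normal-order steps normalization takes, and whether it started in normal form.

normal form:
  refl Nat (succ zero)
type:
  Eq Nat (succ zero) (succ zero)
reduction steps (normal order): 2
already normal: no
first contracted redex: a beta-redex


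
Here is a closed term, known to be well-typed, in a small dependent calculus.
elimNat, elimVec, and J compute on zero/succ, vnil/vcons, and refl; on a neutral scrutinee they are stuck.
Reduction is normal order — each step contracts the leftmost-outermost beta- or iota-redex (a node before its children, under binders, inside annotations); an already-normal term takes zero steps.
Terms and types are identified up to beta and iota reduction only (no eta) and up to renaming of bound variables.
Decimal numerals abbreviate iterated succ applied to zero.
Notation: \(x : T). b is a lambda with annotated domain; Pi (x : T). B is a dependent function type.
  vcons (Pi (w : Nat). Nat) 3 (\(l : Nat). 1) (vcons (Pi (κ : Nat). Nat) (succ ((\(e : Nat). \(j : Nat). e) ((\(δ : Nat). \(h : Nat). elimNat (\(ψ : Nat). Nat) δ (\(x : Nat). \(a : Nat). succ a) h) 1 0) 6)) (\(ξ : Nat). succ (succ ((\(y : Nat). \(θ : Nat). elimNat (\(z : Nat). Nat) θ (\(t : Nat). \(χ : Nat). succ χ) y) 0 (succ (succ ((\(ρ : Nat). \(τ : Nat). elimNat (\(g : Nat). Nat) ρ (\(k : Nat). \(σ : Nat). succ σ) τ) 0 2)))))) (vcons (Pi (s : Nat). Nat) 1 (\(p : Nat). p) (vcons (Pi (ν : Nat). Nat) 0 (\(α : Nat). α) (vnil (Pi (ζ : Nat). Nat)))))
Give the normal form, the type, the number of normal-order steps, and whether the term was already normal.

resulting normal form:
  vcons (Pi (w : Nat). Nat) 3 (\(l : Nat). 1) (vcons (Pi (κ : Nat). Nat) 2 (\(e : Nat). 6) (vcons (Pi (j : Nat). Nat) 1 (\(δ : Nat). δ) (vcons (Pi (h : Nat). Nat) 0 (\(ψ : Nat). ψ) (vnil (Pi (x : Nat). Nat)))))
the term's type:
  Vec (Pi (w : Nat). Nat) 4
reduction steps (normal order): 17
term was already normal: no
first redex: a beta-redex


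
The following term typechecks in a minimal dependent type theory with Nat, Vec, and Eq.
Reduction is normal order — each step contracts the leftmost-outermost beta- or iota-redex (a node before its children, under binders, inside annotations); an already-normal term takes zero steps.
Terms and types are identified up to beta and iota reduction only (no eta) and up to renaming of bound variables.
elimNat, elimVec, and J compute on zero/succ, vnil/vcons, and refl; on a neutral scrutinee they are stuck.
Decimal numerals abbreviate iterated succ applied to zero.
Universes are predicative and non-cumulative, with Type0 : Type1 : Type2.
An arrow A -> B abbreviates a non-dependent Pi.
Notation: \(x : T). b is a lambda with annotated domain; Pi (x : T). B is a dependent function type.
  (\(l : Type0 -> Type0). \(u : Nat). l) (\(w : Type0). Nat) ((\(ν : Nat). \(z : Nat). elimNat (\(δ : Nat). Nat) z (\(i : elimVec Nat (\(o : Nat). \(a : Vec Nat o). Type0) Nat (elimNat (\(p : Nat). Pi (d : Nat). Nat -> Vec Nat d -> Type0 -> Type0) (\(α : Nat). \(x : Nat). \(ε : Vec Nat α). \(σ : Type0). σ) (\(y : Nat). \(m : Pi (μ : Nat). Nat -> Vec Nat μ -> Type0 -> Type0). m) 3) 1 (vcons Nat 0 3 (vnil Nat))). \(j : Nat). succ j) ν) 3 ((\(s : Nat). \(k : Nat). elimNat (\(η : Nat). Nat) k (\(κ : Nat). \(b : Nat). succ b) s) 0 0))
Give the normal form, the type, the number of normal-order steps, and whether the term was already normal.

resulting normal form:
  \(l : Type0). Nat
type:
  Type0 -> Type0
reduction steps (normal order): 2
term was already normal: no
first redex: a beta-redex


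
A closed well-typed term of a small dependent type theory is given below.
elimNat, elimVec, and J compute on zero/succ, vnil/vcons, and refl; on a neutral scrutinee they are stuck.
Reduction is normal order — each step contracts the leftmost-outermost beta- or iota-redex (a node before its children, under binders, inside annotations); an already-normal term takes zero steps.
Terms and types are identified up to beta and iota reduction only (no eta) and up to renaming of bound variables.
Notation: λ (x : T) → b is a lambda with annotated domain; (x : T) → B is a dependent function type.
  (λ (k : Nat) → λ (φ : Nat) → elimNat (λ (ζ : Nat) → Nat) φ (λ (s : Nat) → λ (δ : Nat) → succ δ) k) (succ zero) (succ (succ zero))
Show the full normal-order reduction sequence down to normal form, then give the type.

normal-order reduction:
  (λ (k : Nat) → λ (φ : Nat) → elimNat (λ (ζ : Nat) → Nat) φ (λ (s : Nat) → λ (δ : Nat) → succ δ) k) (succ zero) (succ (succ zero))
  ~> (λ (k : Nat) → elimNat (λ (φ : Nat) → Nat) k (λ (ζ : Nat) → λ (s : Nat) → succ s) (succ zero)) (succ (succ zero))
  ~> elimNat (λ (k : Nat) → Nat) (succ (succ zero)) (λ (φ : Nat) → λ (ζ : Nat) → succ ζ) (succ zero)
  ~> (λ (k : Nat) → λ (φ : Nat) → succ φ) zero (elimNat (λ (ζ : Nat) → Nat) (succ (succ zero)) (λ (s : Nat) → λ (δ : Nat) → succ δ) zero)
  ~> (λ (k : Nat) → succ k) (elimNat (λ (φ : Nat) → Nat) (succ (succ zero)) (λ (ζ : Nat) → λ (s : Nat) → succ s) zero)
  ~> succ (elimNat (λ (k : Nat) → Nat) (succ (succ zero)) (λ (φ : Nat) → λ (ζ : Nat) → succ ζ) zero)
  ~> succ (succ (succ zero))
the term's type:
  Nat


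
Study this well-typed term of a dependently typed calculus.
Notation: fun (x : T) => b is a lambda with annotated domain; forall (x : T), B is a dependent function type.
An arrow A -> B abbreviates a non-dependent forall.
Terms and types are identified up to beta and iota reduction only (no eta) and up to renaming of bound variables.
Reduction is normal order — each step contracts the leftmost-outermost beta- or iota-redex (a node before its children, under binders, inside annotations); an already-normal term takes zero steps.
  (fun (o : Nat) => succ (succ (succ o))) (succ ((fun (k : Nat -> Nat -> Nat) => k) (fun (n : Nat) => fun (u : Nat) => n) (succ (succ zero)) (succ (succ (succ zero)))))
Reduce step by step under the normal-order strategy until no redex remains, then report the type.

normal-order reduction:
  (fun (o : Nat) => succ (succ (succ o))) (succ ((fun (k : Nat -> Nat -> Nat) => k) (fun (n : Nat) => fun (u : Nat) => n) (succ (succ zero)) (succ (succ (succ zero)))))
  ~> succ (succ (succ (succ ((fun (o : Nat -> Nat -> Nat) => o) (fun (k : Nat) => fun (n : Nat) => k) (succ (succ zero)) (succ (succ (succ zero)))))))
  ~> succ (succ (succ (succ ((fun (o : Nat) => fun (k : Nat) => o) (succ (succ zero)) (succ (succ (succ zero)))))))
  ~> succ (succ (succ (succ ((fun (o : Nat) => succ (succ zero)) (succ (succ (succ zero)))))))
  ~> succ (succ (succ (succ (succ (succ zero)))))
inferred type:
  Nat


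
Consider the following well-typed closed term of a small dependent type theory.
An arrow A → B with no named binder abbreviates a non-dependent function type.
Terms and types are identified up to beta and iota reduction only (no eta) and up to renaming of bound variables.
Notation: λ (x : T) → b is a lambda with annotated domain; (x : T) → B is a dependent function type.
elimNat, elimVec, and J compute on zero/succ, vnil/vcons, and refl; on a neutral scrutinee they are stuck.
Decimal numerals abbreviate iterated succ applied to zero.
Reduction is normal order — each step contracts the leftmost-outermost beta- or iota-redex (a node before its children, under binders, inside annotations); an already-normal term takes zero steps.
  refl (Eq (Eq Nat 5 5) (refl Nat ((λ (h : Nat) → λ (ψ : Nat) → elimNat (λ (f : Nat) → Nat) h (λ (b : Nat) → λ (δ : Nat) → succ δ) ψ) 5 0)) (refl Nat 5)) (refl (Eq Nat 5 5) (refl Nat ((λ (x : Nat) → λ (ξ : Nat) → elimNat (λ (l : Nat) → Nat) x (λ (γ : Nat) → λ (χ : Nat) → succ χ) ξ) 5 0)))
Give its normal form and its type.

resulting normal form:
  refl (Eq (Eq Nat 5 5) (refl Nat 5) (refl Nat 5)) (refl (Eq Nat 5 5) (refl Nat 5))
the term's type:
  Eq (Eq (Eq Nat 5 5) (refl Nat 5) (refl Nat 5)) (refl (Eq Nat 5 5) (refl Nat 5)) (refl (Eq Nat 5 5) (refl Nat 5))
observation: 6 normal-order steps normalize the term, beginning with a beta-redex.


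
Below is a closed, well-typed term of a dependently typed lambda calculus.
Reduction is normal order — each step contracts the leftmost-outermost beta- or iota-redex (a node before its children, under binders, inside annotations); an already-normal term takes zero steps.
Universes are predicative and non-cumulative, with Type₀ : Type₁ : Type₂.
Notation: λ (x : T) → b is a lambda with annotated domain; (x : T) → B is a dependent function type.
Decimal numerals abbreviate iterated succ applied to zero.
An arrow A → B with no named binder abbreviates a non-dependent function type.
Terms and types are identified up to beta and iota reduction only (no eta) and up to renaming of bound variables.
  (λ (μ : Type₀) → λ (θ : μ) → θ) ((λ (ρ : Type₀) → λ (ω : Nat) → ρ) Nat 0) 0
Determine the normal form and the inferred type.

reduced normal form:
  0
type:
  Nat


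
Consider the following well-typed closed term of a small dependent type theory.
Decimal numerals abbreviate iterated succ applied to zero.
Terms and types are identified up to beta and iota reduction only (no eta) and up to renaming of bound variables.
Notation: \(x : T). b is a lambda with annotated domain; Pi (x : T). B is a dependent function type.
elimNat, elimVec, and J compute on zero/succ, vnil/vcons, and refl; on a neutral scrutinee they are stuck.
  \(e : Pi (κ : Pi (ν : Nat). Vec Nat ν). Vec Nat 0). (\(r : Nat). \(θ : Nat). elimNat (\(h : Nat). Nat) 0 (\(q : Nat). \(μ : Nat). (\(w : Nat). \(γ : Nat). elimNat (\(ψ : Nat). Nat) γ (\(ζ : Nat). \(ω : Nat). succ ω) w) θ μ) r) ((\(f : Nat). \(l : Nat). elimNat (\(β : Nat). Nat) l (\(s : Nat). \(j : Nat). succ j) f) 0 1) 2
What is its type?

inferred type:
  Pi (e : Pi (κ : Pi (ν : Nat). Vec Nat ν). Vec Nat 0). Nat


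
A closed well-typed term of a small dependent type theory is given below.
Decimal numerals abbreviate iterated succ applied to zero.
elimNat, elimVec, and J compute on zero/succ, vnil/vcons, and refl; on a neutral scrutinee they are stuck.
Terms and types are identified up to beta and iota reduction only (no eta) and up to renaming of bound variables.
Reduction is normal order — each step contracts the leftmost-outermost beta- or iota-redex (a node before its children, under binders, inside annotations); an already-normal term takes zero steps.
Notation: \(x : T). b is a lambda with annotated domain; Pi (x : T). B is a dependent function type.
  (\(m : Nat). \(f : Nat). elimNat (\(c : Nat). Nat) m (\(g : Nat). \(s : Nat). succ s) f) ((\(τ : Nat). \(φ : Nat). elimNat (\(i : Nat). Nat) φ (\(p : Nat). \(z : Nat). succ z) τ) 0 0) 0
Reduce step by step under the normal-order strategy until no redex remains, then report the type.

normal-order reduction sequence:
  (\(m : Nat). \(f : Nat). elimNat (\(c : Nat). Nat) m (\(g : Nat). \(s : Nat). succ s) f) ((\(τ : Nat). \(φ : Nat). elimNat (\(i : Nat). Nat) φ (\(p : Nat). \(z : Nat). succ z) τ) 0 0) 0
  ~> (\(m : Nat). elimNat (\(f : Nat). Nat) ((\(c : Nat). \(g : Nat). elimNat (\(s : Nat). Nat) g (\(τ : Nat). \(φ : Nat). succ φ) c) 0 0) (\(i : Nat). \(p : Nat). succ p) m) 0
  ~> elimNat (\(m : Nat). Nat) ((\(f : Nat). \(c : Nat). elimNat (\(g : Nat). Nat) c (\(s : Nat). \(τ : Nat). succ τ) f) 0 0) (\(φ : Nat). \(i : Nat). succ i) 0
  ~> (\(m : Nat). \(f : Nat). elimNat (\(c : Nat). Nat) f (\(g : Nat). \(s : Nat). succ s) m) 0 0
  ~> (\(m : Nat). elimNat (\(f : Nat). Nat) m (\(c : Nat). \(g : Nat). succ g) 0) 0
  ~> elimNat (\(m : Nat). Nat) 0 (\(f : Nat). \(c : Nat). succ c) 0
  ~> 0
the term's type:
  Nat


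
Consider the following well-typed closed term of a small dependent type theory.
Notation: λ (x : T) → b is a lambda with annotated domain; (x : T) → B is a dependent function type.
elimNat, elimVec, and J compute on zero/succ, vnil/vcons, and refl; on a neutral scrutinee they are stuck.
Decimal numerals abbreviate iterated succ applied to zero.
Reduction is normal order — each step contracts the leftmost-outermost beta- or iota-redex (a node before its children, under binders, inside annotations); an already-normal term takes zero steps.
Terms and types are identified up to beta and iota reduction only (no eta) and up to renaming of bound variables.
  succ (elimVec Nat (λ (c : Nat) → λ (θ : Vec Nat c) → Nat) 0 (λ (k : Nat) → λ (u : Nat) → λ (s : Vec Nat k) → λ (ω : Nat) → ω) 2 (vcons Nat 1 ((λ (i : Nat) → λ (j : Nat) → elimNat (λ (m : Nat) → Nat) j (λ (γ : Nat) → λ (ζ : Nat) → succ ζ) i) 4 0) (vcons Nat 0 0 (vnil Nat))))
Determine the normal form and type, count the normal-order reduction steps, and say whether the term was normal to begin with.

resulting normal form:
  1
the term's type:
  Nat
normal-order step count: 11
already normal: no
first redex: an elimVec iota-redex


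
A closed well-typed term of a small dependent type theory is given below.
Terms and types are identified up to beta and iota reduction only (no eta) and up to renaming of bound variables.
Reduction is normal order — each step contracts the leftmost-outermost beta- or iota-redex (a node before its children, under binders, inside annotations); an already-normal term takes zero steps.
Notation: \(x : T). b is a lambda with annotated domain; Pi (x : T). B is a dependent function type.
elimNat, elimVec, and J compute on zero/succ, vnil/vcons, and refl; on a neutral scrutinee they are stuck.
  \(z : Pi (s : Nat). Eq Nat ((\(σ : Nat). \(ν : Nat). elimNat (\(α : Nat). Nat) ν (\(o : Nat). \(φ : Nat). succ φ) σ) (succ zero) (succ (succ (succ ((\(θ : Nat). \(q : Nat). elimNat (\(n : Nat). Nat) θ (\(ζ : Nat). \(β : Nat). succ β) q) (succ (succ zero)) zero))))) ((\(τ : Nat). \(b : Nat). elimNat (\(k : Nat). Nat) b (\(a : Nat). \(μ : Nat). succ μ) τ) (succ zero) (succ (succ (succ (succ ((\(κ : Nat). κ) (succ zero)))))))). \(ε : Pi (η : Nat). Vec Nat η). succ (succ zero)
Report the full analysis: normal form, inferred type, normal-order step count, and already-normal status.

resulting normal form:
  \(z : Pi (s : Nat). Eq Nat (succ (succ (succ (succ (succ (succ zero)))))) (succ (succ (succ (succ (succ (succ zero))))))). \(σ : Pi (ν : Nat). Vec Nat ν). succ (succ zero)
the term's type:
  Pi (z : Pi (s : Nat). Eq Nat (succ (succ (succ (succ (succ (succ zero)))))) (succ (succ (succ (succ (succ (succ zero))))))). Pi (σ : Pi (ν : Nat). Vec Nat ν). Nat
normal-order step count: 16
started in normal form: no
first contracted redex: a beta-redex


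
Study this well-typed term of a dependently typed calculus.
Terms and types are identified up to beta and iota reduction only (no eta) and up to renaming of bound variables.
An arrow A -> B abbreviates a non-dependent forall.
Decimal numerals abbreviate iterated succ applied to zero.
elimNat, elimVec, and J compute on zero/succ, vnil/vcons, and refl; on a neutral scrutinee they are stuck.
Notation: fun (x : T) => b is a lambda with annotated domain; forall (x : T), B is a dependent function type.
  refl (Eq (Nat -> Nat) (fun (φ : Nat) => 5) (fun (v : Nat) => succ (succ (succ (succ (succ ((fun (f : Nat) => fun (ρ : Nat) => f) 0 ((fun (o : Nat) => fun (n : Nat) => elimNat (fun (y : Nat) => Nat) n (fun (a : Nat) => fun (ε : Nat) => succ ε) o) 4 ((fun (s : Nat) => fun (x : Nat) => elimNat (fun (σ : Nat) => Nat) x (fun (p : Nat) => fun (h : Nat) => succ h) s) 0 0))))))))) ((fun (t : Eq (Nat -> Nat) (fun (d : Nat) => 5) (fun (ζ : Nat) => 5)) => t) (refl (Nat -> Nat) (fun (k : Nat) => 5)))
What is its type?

inferred type:
  Eq (Eq (Nat -> Nat) (fun (φ : Nat) => 5) (fun (v : Nat) => 5)) (refl (Nat -> Nat) (fun (f : Nat) => 5)) (refl (Nat -> Nat) (fun (ρ : Nat) => 5))


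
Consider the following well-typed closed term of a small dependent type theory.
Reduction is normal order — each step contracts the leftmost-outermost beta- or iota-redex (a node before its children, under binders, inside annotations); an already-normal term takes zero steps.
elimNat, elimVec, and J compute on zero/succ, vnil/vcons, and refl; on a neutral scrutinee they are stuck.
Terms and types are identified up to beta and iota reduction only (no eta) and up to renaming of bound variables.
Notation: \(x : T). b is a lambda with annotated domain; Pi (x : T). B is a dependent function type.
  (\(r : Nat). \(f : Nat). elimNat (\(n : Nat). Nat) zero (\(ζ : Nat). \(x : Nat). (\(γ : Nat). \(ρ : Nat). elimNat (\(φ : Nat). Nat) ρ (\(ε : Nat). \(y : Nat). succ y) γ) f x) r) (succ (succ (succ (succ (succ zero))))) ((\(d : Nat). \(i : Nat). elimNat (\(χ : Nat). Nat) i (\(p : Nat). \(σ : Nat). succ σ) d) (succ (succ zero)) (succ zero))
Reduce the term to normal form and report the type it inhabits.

reduced normal form:
  succ (succ (succ (succ (succ (succ (succ (succ (succ (succ (succ (succ (succ (succ (succ zero))))))))))))))
the term's type:
  Nat


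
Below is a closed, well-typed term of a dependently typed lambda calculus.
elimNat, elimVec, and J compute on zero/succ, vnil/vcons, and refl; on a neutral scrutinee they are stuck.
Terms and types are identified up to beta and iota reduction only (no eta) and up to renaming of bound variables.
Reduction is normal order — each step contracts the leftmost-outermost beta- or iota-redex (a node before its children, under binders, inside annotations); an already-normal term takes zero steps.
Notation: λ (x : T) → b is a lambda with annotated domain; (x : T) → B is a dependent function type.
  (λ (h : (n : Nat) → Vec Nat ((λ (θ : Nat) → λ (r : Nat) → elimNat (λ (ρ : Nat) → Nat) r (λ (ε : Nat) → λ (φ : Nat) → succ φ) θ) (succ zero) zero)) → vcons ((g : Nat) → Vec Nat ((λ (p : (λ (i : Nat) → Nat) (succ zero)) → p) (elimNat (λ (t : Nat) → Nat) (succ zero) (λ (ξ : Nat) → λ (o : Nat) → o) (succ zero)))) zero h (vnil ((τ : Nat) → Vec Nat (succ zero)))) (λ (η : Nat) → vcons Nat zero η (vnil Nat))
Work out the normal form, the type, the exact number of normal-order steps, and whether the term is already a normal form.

reduced normal form:
  vcons ((h : Nat) → Vec Nat (succ zero)) zero (λ (n : Nat) → vcons Nat zero n (vnil Nat)) (vnil ((θ : Nat) → Vec Nat (succ zero)))
inferred type:
  Vec ((h : Nat) → Vec Nat (succ zero)) (succ zero)
reduction steps (normal order): 6
term was already normal: no
first contracted redex: a beta-redex


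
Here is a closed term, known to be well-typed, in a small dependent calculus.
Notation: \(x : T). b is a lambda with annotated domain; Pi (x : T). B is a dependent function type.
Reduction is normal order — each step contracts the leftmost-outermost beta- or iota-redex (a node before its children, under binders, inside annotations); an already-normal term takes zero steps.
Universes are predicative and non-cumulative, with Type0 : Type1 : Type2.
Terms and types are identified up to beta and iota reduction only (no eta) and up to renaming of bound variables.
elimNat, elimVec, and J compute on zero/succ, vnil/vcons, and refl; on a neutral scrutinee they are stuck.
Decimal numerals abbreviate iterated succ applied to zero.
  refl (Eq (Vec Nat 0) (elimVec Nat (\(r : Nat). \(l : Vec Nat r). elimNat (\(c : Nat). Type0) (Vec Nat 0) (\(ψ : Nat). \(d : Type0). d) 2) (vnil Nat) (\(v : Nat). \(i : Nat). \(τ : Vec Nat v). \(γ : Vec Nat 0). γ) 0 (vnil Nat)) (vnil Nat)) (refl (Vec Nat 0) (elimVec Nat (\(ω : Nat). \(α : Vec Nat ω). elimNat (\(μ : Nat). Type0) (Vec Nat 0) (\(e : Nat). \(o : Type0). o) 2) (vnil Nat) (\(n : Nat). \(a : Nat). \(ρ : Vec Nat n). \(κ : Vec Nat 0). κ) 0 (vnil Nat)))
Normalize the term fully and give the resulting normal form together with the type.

reduced normal form:
  refl (Eq (Vec Nat 0) (vnil Nat) (vnil Nat)) (refl (Vec Nat 0) (vnil Nat))
type:
  Eq (Eq (Vec Nat 0) (vnil Nat) (vnil Nat)) (refl (Vec Nat 0) (vnil Nat)) (refl (Vec Nat 0) (vnil Nat))


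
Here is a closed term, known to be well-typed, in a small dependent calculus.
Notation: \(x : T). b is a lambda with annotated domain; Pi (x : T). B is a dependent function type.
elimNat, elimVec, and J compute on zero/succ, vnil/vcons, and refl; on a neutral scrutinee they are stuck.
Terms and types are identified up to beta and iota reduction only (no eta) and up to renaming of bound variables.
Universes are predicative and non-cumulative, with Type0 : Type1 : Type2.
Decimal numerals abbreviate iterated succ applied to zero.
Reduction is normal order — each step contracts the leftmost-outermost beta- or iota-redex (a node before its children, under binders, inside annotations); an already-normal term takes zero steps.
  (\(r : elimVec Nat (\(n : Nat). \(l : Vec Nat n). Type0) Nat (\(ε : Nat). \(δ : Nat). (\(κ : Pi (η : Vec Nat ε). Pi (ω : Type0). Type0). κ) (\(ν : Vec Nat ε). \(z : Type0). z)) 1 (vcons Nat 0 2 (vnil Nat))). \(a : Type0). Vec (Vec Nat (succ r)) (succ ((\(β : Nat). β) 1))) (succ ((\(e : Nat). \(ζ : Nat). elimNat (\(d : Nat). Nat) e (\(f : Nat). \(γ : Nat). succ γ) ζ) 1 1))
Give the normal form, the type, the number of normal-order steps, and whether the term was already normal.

normal form:
  \(r : Type0). Vec (Vec Nat 4) 2
the term's type:
  Pi (r : Type0). Type0
reduction steps (normal order): 8
started in normal form: no
first contracted redex: a beta-redex


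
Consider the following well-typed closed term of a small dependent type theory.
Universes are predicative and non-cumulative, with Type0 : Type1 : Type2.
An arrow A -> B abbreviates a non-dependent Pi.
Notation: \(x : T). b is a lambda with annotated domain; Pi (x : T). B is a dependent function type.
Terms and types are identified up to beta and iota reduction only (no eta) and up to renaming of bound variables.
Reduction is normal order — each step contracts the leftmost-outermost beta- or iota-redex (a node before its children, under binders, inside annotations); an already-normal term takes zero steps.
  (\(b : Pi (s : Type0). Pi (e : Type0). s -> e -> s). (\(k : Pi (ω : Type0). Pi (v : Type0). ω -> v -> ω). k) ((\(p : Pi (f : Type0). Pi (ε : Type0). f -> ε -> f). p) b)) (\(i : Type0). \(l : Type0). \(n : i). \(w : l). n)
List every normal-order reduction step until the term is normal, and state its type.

normal-order reduction:
  (\(b : Pi (s : Type0). Pi (e : Type0). s -> e -> s). (\(k : Pi (ω : Type0). Pi (v : Type0). ω -> v -> ω). k) ((\(p : Pi (f : Type0). Pi (ε : Type0). f -> ε -> f). p) b)) (\(i : Type0). \(l : Type0). \(n : i). \(w : l). n)
  ~> (\(b : Pi (s : Type0). Pi (e : Type0). s -> e -> s). b) ((\(k : Pi (ω : Type0). Pi (v : Type0). ω -> v -> ω). k) (\(p : Type0). \(f : Type0). \(ε : p). \(i : f). ε))
  ~> (\(b : Pi (s : Type0). Pi (e : Type0). s -> e -> s). b) (\(k : Type0). \(ω : Type0). \(v : k). \(p : ω). v)
  ~> \(b : Type0). \(s : Type0). \(e : b). \(k : s). e
inferred type:
  Pi (b : Type0). Pi (s : Type0). b -> s -> b


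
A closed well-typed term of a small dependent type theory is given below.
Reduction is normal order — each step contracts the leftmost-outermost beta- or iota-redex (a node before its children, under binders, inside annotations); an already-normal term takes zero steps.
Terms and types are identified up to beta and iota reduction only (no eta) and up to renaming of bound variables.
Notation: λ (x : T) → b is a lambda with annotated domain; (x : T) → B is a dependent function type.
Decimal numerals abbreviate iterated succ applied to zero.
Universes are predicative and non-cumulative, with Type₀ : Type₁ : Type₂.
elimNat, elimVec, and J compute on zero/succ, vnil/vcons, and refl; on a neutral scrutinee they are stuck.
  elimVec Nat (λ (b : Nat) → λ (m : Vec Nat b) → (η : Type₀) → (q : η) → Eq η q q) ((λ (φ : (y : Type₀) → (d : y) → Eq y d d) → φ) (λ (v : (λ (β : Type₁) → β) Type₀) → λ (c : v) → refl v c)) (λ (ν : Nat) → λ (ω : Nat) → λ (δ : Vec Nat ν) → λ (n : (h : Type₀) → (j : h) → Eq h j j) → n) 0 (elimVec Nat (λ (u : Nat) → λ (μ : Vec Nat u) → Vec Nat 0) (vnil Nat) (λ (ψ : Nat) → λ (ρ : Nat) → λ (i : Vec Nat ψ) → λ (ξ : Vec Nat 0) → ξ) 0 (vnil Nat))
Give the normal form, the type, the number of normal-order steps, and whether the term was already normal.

resulting normal form:
  λ (b : Type₀) → λ (m : b) → refl b m
the term's type:
  (b : Type₀) → (m : b) → Eq b m m
normal-order step count: 4
already normal: no
first redex: a beta-redex


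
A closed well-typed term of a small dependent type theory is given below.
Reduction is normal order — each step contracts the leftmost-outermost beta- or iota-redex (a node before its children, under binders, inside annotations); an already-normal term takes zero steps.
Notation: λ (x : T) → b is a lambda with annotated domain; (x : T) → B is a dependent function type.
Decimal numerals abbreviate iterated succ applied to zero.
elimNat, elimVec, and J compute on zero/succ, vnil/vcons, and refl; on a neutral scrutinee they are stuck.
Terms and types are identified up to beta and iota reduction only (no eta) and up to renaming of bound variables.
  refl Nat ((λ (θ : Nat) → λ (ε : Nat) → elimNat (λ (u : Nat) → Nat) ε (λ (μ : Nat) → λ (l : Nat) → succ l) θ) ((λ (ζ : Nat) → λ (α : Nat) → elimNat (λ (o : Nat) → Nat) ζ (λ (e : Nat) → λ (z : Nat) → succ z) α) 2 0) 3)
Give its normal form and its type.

resulting normal form:
  refl Nat 5
inferred type:
  Eq Nat 5 5


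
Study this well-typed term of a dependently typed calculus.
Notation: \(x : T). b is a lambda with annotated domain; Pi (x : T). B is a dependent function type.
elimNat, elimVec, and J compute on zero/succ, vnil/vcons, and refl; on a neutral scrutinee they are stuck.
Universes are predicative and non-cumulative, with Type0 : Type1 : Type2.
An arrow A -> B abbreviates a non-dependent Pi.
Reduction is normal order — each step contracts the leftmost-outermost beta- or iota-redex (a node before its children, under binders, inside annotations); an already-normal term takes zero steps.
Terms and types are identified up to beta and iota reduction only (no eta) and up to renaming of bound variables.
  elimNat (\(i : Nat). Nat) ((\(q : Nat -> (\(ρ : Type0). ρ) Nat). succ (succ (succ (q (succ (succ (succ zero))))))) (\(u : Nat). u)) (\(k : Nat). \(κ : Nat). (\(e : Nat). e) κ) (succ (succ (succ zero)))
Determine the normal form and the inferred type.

reduced normal form:
  succ (succ (succ (succ (succ (succ zero)))))
the term's type:
  Nat
observation: the first redex contracted is an elimNat iota-redex; the normal form is reached in 15 normal-order steps.


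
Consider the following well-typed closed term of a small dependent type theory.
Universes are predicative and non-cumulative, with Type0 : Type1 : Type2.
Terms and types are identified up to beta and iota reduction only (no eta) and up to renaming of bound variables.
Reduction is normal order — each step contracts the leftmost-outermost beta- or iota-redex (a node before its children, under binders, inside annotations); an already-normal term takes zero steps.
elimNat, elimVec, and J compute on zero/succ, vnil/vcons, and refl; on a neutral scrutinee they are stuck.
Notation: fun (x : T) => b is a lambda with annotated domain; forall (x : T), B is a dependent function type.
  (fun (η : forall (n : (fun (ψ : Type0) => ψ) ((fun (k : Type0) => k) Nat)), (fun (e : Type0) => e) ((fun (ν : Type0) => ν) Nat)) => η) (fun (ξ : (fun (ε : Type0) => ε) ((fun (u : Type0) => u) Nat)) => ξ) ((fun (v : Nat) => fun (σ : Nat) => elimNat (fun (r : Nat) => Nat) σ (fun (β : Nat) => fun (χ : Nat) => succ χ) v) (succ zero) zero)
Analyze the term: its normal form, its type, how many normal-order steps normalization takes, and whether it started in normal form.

resulting normal form:
  succ zero
inferred type:
  Nat
normal-order step count: 8
already normal: no
first contracted redex: a beta-redex
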